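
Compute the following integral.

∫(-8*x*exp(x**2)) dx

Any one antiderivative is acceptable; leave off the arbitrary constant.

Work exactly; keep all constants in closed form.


Answer: -4*exp(x**2).


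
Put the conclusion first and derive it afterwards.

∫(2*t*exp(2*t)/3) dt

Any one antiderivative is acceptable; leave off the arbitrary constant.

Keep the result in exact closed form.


The answer is t*exp(2*t)/3 - exp(2*t)/6.
Step 1. Integrate ∫(2*t*exp(2*t)/3) dt by parts with u = t, dv = (2*exp(2*t)/3) dt, so v = exp(2*t)/3: now t*exp(2*t)/3 + ∫(-exp(2*t)/3) dt.
Step 2. Evaluate the standard form: now t*exp(2*t)/3 - exp(2*t)/6.
Answer: t*exp(2*t)/3 - exp(2*t)/6.


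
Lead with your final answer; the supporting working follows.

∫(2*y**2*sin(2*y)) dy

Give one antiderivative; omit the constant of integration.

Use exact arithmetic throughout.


The answer is -y**2*cos(2*y) + y*sin(2*y) + cos(2*y)/2.
Step 1. Integrate ∫(2*y**2*sin(2*y)) dy by parts with u = y**2, dv = (2*sin(2*y)) dy, so v = -cos(2*y): now -y**2*cos(2*y) + ∫(2*y*cos(2*y)) dy.
Step 2. Integrate ∫(2*y*cos(2*y)) dy by parts with u = y, dv = (2*cos(2*y)) dy, so v = sin(2*y): now -y**2*cos(2*y) + y*sin(2*y) + ∫(-sin(2*y)) dy.
Step 3. Evaluate the standard form: now -y**2*cos(2*y) + y*sin(2*y) + cos(2*y)/2.
Answer: -y**2*cos(2*y) + y*sin(2*y) + cos(2*y)/2.


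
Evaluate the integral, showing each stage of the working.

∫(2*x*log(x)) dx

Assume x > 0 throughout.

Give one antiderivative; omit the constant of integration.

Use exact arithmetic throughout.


Step 1. Integrate ∫(2*x*log(x)) dx by parts with u = log(x), dv = (2*x) dx, so v = x**2 [assuming x > 0]: now x**2*log(x) + ∫(-x) dx.
Step 2. Evaluate the standard form: now x**2*log(x) - x**2/2.
Answer: x**2*log(x) - x**2/2.


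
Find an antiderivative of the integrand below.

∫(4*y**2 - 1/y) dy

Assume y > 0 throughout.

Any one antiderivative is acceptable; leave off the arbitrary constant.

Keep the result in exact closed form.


Answer: 4*y**3/3 - log(y).


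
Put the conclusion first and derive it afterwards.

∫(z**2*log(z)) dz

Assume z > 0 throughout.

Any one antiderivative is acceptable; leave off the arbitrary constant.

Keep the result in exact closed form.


The answer is z**3*log(z)/3 - z**3/9.
Step 1. Integrate ∫(z**2*log(z)) dz by parts with u = log(z), dv = (z**2) dz, so v = z**3/3 [assuming z > 0]: now z**3*log(z)/3 + ∫(-z**2/3) dz.
Step 2. Evaluate the standard form: now z**3*log(z)/3 - z**3/9.
Answer: z**3*log(z)/3 - z**3/9.


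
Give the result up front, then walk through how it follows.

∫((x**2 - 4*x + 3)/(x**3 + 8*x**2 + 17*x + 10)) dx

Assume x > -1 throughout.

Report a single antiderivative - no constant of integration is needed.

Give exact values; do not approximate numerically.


The answer is 2*log(x + 1) - 5*log(x + 2) + 4*log(x + 5).
Step 1. Decompose ∫((x**2 - 4*x + 3)/(x**3 + 8*x**2 + 17*x + 10)) dx by partial fractions, (x**2 - 4*x + 3)/(x**3 + 8*x**2 + 17*x + 10) = 4/(x + 5) - 5/(x + 2) + 2/(x + 1): now ∫(2/(x + 1)) dx + ∫(-5/(x + 2)) dx + ∫(4/(x + 5)) dx.
Step 2. Evaluate the standard form [assuming x > -2]: now -5*log(x + 2) + ∫(2/(x + 1)) dx + ∫(4/(x + 5)) dx.
Step 3. Evaluate the standard form [assuming x > -1]: now 2*log(x + 1) - 5*log(x + 2) + ∫(4/(x + 5)) dx.
Step 4. Evaluate the standard form [assuming x > -5]: now 2*log(x + 1) - 5*log(x + 2) + 4*log(x + 5).
Answer: 2*log(x + 1) - 5*log(x + 2) + 4*log(x + 5).


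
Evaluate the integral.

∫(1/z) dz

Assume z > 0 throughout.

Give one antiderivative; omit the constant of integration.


Answer: log(z).


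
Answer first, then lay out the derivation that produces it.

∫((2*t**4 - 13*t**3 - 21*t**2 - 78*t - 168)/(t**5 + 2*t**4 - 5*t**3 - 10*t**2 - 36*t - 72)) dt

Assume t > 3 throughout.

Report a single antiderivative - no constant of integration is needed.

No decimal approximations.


The answer is -2*log(t - 3) - log(t + 2) + 5*log(t + 3) + atan(t/2).
Step 1. Decompose ∫((2*t**4 - 13*t**3 - 21*t**2 - 78*t - 168)/(t**5 + 2*t**4 - 5*t**3 - 10*t**2 - 36*t - 72)) dt by partial fractions, (2*t**4 - 13*t**3 - 21*t**2 - 78*t - 168)/(t**5 + 2*t**4 - 5*t**3 - 10*t**2 - 36*t - 72) = 2/(t**2 + 4) + 5/(t + 3) - 1/(t + 2) - 2/(t - 3): now ∫(-2/(t - 3)) dt + ∫(-1/(t + 2)) dt + ∫(5/(t + 3)) dt + ∫(2/(t**2 + 4)) dt.
Step 2. Evaluate the standard form [assuming t > -3]: now 5*log(t + 3) + ∫(-2/(t - 3)) dt + ∫(-1/(t + 2)) dt + ∫(2/(t**2 + 4)) dt.
Step 3. Evaluate the standard form [assuming t > 3]: now -2*log(t - 3) + 5*log(t + 3) + ∫(-1/(t + 2)) dt + ∫(2/(t**2 + 4)) dt.
Step 4. Evaluate the standard form [assuming t > -2]: now -2*log(t - 3) - log(t + 2) + 5*log(t + 3) + ∫(2/(t**2 + 4)) dt.
Step 5. Evaluate the standard form: now -2*log(t - 3) - log(t + 2) + 5*log(t + 3) + atan(t/2).
Answer: -2*log(t - 3) - log(t + 2) + 5*log(t + 3) + atan(t/2).


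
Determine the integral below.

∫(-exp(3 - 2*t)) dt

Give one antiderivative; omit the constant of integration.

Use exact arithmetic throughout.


Answer: exp(3 - 2*t)/2.


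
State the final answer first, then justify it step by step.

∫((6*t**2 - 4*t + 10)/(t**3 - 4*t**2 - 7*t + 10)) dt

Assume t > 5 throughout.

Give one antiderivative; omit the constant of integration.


The answer is 5*log(t - 5) - log(t - 1) + 2*log(t + 2).
Step 1. Decompose ∫((6*t**2 - 4*t + 10)/(t**3 - 4*t**2 - 7*t + 10)) dt by partial fractions, (6*t**2 - 4*t + 10)/(t**3 - 4*t**2 - 7*t + 10) = 2/(t + 2) - 1/(t - 1) + 5/(t - 5): now ∫(5/(t - 5)) dt + ∫(-1/(t - 1)) dt + ∫(2/(t + 2)) dt.
Step 2. Evaluate the standard form [assuming t > -2]: now 2*log(t + 2) + ∫(5/(t - 5)) dt + ∫(-1/(t - 1)) dt.
Step 3. Evaluate the standard form [assuming t > 5]: now 5*log(t - 5) + 2*log(t + 2) + ∫(-1/(t - 1)) dt.
Step 4. Evaluate the standard form [assuming t > 1]: now 5*log(t - 5) - log(t - 1) + 2*log(t + 2).
Answer: 5*log(t - 5) - log(t - 1) + 2*log(t + 2).


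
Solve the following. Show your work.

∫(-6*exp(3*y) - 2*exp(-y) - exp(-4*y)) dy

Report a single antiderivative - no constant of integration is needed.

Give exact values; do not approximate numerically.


Step 1. Rewrite: now ∫(-exp(-4*y)) dy + ∫(-2*exp(-y)) dy + ∫(-6*exp(3*y)) dy.
Step 2. Evaluate the standard form: now ∫(-2*exp(-y)) dy + ∫(-6*exp(3*y)) dy + exp(-4*y)/4.
Step 3. Evaluate the standard form: now -2*exp(3*y) + ∫(-2*exp(-y)) dy + exp(-4*y)/4.
Step 4. Evaluate the standard form: now -2*exp(3*y) + 2*exp(-y) + exp(-4*y)/4.
Answer: -2*exp(3*y) + 2*exp(-y) + exp(-4*y)/4.


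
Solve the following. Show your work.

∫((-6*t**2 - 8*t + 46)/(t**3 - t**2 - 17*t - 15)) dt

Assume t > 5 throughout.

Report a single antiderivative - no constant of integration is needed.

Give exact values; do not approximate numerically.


Step 1. Decompose ∫((-6*t**2 - 8*t + 46)/(t**3 - t**2 - 17*t - 15)) dt by partial fractions, (-6*t**2 - 8*t + 46)/(t**3 - t**2 - 17*t - 15) = 1/(t + 3) - 4/(t + 1) - 3/(t - 5): now ∫(-3/(t - 5)) dt + ∫(-4/(t + 1)) dt + ∫(1/(t + 3)) dt.
Step 2. Evaluate the standard form [assuming t > -1]: now -4*log(t + 1) + ∫(-3/(t - 5)) dt + ∫(1/(t + 3)) dt.
Step 3. Evaluate the standard form [assuming t > -3]: now -4*log(t + 1) + log(t + 3) + ∫(-3/(t - 5)) dt.
Step 4. Evaluate the standard form [assuming t > 5]: now -3*log(t - 5) - 4*log(t + 1) + log(t + 3).
Answer: -3*log(t - 5) - 4*log(t + 1) + log(t + 3).


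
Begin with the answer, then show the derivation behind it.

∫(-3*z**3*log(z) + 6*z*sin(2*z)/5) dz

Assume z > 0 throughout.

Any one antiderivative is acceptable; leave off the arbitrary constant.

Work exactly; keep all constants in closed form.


The answer is -3*z**4*log(z)/4 + 3*z**4/16 - 3*z*cos(2*z)/5 + 3*sin(2*z)/10.
Step 1. Rewrite: now ∫(6*z*sin(2*z)/5) dz + ∫(-3*z**3*log(z)) dz.
Step 2. Integrate ∫(6*z*sin(2*z)/5) dz by parts with u = z, dv = (6*sin(2*z)/5) dz, so v = -3*cos(2*z)/5: now -3*z*cos(2*z)/5 + ∫(-3*z**3*log(z)) dz + ∫(3*cos(2*z)/5) dz.
Step 3. Evaluate the standard form: now -3*z*cos(2*z)/5 + 3*sin(2*z)/10 + ∫(-3*z**3*log(z)) dz.
Step 4. Integrate ∫(-3*z**3*log(z)) dz by parts with u = log(z), dv = (-3*z**3) dz, so v = -3*z**4/4 [assuming z > 0]: now -3*z**4*log(z)/4 - 3*z*cos(2*z)/5 + 3*sin(2*z)/10 + ∫(3*z**3/4) dz.
Step 5. Evaluate the standard form: now -3*z**4*log(z)/4 + 3*z**4/16 - 3*z*cos(2*z)/5 + 3*sin(2*z)/10.
Answer: -3*z**4*log(z)/4 + 3*z**4/16 - 3*z*cos(2*z)/5 + 3*sin(2*z)/10.


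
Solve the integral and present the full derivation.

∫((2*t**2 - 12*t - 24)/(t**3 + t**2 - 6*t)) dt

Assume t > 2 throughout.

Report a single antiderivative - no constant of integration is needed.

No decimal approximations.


Step 1. Decompose ∫((2*t**2 - 12*t - 24)/(t**3 + t**2 - 6*t)) dt by partial fractions, (2*t**2 - 12*t - 24)/(t**3 + t**2 - 6*t) = 2/(t + 3) - 4/(t - 2) + 4/t: now ∫(4/t) dt + ∫(-4/(t - 2)) dt + ∫(2/(t + 3)) dt.
Step 2. Evaluate the standard form [assuming t > 2]: now -4*log(t - 2) + ∫(4/t) dt + ∫(2/(t + 3)) dt.
Step 3. Evaluate the standard form [assuming t > -3]: now -4*log(t - 2) + 2*log(t + 3) + ∫(4/t) dt.
Step 4. Evaluate the standard form [assuming t > 0]: now 4*log(t) - 4*log(t - 2) + 2*log(t + 3).
Answer: 4*log(t) - 4*log(t - 2) + 2*log(t + 3).


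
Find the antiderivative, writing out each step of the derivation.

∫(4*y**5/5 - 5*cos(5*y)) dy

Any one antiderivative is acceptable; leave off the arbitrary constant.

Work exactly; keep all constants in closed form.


Step 1. Rewrite: now ∫(4*y**5/5) dy + ∫(-5*cos(5*y)) dy.
Step 2. Evaluate the standard form: now -sin(5*y) + ∫(4*y**5/5) dy.
Step 3. Evaluate the standard form: now 2*y**6/15 - sin(5*y).
Answer: 2*y**6/15 - sin(5*y).


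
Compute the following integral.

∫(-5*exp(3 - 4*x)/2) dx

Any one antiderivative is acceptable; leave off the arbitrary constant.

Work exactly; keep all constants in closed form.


Answer: 5*exp(3 - 4*x)/8.


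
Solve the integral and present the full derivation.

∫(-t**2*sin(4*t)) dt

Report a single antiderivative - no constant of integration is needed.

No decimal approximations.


Step 1. Integrate ∫(-t**2*sin(4*t)) dt by parts with u = t**2, dv = (-sin(4*t)) dt, so v = cos(4*t)/4: now t**2*cos(4*t)/4 + ∫(-t*cos(4*t)/2) dt.
Step 2. Integrate ∫(-t*cos(4*t)/2) dt by parts with u = t, dv = (-cos(4*t)/2) dt, so v = -sin(4*t)/8: now t**2*cos(4*t)/4 - t*sin(4*t)/8 + ∫(sin(4*t)/8) dt.
Step 3. Evaluate the standard form: now t**2*cos(4*t)/4 - t*sin(4*t)/8 - cos(4*t)/32.
Answer: t**2*cos(4*t)/4 - t*sin(4*t)/8 - cos(4*t)/32.


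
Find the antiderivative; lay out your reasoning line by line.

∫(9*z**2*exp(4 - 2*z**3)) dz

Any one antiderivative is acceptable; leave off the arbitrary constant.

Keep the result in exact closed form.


Step 1. Substitute u = z**3 - 2, turning ∫(9*z**2*exp(4 - 2*z**3)) dz into ∫(3*exp(-2*u)) du: now ∫(3*exp(-2*u)) du.
Step 2. Evaluate the standard form: now -3*exp(-2*u)/2.
Step 3. Substitute back u = z**3 - 2: now -3*exp(4 - 2*z**3)/2.
Answer: -3*exp(4 - 2*z**3)/2.


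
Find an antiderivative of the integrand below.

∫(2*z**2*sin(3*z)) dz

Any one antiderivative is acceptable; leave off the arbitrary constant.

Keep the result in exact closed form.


Answer: -2*z**2*cos(3*z)/3 + 4*z*sin(3*z)/9 + 4*cos(3*z)/27.


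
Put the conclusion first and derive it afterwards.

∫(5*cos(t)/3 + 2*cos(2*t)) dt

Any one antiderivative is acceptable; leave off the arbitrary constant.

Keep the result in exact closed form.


The answer is 5*sin(t)/3 + sin(2*t).
Step 1. Rewrite: now ∫(5*cos(t)/3) dt + ∫(2*cos(2*t)) dt.
Step 2. Evaluate the standard form: now sin(2*t) + ∫(5*cos(t)/3) dt.
Step 3. Evaluate the standard form: now 5*sin(t)/3 + sin(2*t).
Answer: 5*sin(t)/3 + sin(2*t).


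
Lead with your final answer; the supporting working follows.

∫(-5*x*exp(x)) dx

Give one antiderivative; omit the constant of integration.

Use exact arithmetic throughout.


The answer is -5*x*exp(x) + 5*exp(x).
Step 1. Integrate ∫(-5*x*exp(x)) dx by parts with u = x, dv = (-5*exp(x)) dx, so v = -5*exp(x): now -5*x*exp(x) + ∫(5*exp(x)) dx.
Step 2. Evaluate the standard form: now -5*x*exp(x) + 5*exp(x).
Answer: -5*x*exp(x) + 5*exp(x).


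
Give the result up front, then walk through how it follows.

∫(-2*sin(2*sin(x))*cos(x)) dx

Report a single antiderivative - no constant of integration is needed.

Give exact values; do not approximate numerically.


The answer is cos(2*sin(x)).
Step 1. Substitute u = sin(x), turning ∫(-2*sin(2*sin(x))*cos(x)) dx into ∫(-2*sin(2*u)) du: now ∫(-2*sin(2*u)) du.
Step 2. Evaluate the standard form: now cos(2*u).
Step 3. Substitute back u = sin(x): now cos(2*sin(x)).
Answer: cos(2*sin(x)).


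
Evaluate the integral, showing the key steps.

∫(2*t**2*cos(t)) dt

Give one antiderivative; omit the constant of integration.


Step 1. Integrate ∫(2*t**2*cos(t)) dt by parts with u = t**2, dv = (2*cos(t)) dt, so v = 2*sin(t): now 2*t**2*sin(t) + ∫(-4*t*sin(t)) dt.
Step 2. Integrate ∫(-4*t*sin(t)) dt by parts with u = t, dv = (-4*sin(t)) dt, so v = 4*cos(t): now 2*t**2*sin(t) + 4*t*cos(t) + ∫(-4*cos(t)) dt.
Step 3. Evaluate the standard form: now 2*t**2*sin(t) + 4*t*cos(t) - 4*sin(t).
Answer: 2*t**2*sin(t) + 4*t*cos(t) - 4*sin(t).


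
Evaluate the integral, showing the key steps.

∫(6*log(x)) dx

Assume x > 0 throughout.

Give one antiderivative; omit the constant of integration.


Step 1. Integrate ∫(6*log(x)) dx by parts with u = log(x), dv = (6) dx, so v = 6*x [assuming x > 0]: now 6*x*log(x) + ∫(-6) dx.
Step 2. Evaluate the standard form: now 6*x*log(x) - 6*x.
Answer: 6*x*log(x) - 6*x.


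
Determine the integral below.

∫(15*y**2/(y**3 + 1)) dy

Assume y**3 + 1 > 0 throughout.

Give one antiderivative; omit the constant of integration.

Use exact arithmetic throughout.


Answer: 5*log(y**3 + 1).


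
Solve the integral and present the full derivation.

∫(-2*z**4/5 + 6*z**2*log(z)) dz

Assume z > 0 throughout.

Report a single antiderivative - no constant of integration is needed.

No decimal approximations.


Step 1. Rewrite: now ∫(-2*z**4/5) dz + ∫(6*z**2*log(z)) dz.
Step 2. Evaluate the standard form: now -2*z**5/25 + ∫(6*z**2*log(z)) dz.
Step 3. Integrate ∫(6*z**2*log(z)) dz by parts with u = log(z), dv = (6*z**2) dz, so v = 2*z**3 [assuming z > 0]: now -2*z**5/25 + 2*z**3*log(z) + ∫(-2*z**2) dz.
Step 4. Evaluate the standard form: now -2*z**5/25 + 2*z**3*log(z) - 2*z**3/3.
Answer: -2*z**5/25 + 2*z**3*log(z) - 2*z**3/3.


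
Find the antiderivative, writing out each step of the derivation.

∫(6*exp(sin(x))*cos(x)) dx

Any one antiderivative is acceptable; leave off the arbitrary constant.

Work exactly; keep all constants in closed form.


Step 1. Substitute u = sin(x), turning ∫(6*exp(sin(x))*cos(x)) dx into ∫(6*exp(u)) du: now ∫(6*exp(u)) du.
Step 2. Evaluate the standard form: now 6*exp(u).
Step 3. Substitute back u = sin(x): now 6*exp(sin(x)).
Answer: 6*exp(sin(x)).


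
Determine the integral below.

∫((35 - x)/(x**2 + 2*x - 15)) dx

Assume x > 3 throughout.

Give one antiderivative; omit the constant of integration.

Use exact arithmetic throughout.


Answer: 4*log(x - 3) - 5*log(x + 5).


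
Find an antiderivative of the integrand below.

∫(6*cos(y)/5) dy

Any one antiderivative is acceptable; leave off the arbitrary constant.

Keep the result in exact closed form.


Answer: 6*sin(y)/5.


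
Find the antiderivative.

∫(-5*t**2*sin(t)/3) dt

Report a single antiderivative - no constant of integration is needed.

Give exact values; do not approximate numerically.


Answer: 5*t**2*cos(t)/3 - 10*t*sin(t)/3 - 10*cos(t)/3.


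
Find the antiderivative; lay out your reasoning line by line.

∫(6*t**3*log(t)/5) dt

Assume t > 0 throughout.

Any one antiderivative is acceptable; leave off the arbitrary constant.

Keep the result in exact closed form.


Step 1. Integrate ∫(6*t**3*log(t)/5) dt by parts with u = log(t), dv = (6*t**3/5) dt, so v = 3*t**4/10 [assuming t > 0]: now 3*t**4*log(t)/10 + ∫(-3*t**3/10) dt.
Step 2. Evaluate the standard form: now 3*t**4*log(t)/10 - 3*t**4/40.
Answer: 3*t**4*log(t)/10 - 3*t**4/40.


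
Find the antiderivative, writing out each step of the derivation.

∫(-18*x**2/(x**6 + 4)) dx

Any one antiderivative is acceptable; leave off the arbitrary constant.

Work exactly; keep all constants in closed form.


Step 1. Substitute u = x**3, turning ∫(-18*x**2/(x**6 + 4)) dx into ∫(-6/(u**2 + 4)) du: now ∫(-6/(u**2 + 4)) du.
Step 2. Evaluate the standard form: now -3*atan(u/2).
Step 3. Substitute back u = x**3: now -3*atan(x**3/2).
Answer: -3*atan(x**3/2).


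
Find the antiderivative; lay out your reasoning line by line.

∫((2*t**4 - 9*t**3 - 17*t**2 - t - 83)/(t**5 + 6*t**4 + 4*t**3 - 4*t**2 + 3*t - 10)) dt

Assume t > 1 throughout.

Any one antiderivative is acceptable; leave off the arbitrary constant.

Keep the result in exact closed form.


Step 1. Decompose ∫((2*t**4 - 9*t**3 - 17*t**2 - t - 83)/(t**5 + 6*t**4 + 4*t**3 - 4*t**2 + 3*t - 10)) dt by partial fractions, (2*t**4 - 9*t**3 - 17*t**2 - t - 83)/(t**5 + 6*t**4 + 4*t**3 - 4*t**2 + 3*t - 10) = 4/(t**2 + 1) + 4/(t + 5) + 1/(t + 2) - 3/(t - 1): now ∫(-3/(t - 1)) dt + ∫(1/(t + 2)) dt + ∫(4/(t + 5)) dt + ∫(4/(t**2 + 1)) dt.
Step 2. Evaluate the standard form [assuming t > -5]: now 4*log(t + 5) + ∫(-3/(t - 1)) dt + ∫(1/(t + 2)) dt + ∫(4/(t**2 + 1)) dt.
Step 3. Evaluate the standard form [assuming t > -2]: now log(t + 2) + 4*log(t + 5) + ∫(-3/(t - 1)) dt + ∫(4/(t**2 + 1)) dt.
Step 4. Evaluate the standard form [assuming t > 1]: now -3*log(t - 1) + log(t + 2) + 4*log(t + 5) + ∫(4/(t**2 + 1)) dt.
Step 5. Evaluate the standard form: now -3*log(t - 1) + log(t + 2) + 4*log(t + 5) + 4*atan(t).
Answer: -3*log(t - 1) + log(t + 2) + 4*log(t + 5) + 4*atan(t).


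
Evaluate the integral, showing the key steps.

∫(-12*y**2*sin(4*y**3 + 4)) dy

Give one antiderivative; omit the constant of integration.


Step 1. Substitute u = y**3 + 1, turning ∫(-12*y**2*sin(4*y**3 + 4)) dy into ∫(-4*sin(4*u)) du: now ∫(-4*sin(4*u)) du.
Step 2. Evaluate the standard form: now cos(4*u).
Step 3. Substitute back u = y**3 + 1: now cos(4*y**3 + 4).
Answer: cos(4*y**3 + 4).


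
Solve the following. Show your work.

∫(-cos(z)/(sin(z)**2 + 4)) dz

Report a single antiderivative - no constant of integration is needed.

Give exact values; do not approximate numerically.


Step 1. Substitute u = sin(z), turning ∫(-cos(z)/(sin(z)**2 + 4)) dz into ∫(-1/(u**2 + 4)) du: now ∫(-1/(u**2 + 4)) du.
Step 2. Evaluate the standard form: now -atan(u/2)/2.
Step 3. Substitute back u = sin(z): now -atan(sin(z)/2)/2.
Answer: -atan(sin(z)/2)/2.


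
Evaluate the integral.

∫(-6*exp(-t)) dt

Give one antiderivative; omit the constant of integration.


Answer: 6*exp(-t).


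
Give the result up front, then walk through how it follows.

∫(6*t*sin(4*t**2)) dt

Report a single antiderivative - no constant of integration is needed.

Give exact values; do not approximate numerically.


The answer is -3*cos(4*t**2)/4.
Step 1. Substitute u = t**2, turning ∫(6*t*sin(4*t**2)) dt into ∫(3*sin(4*u)) du: now ∫(3*sin(4*u)) du.
Step 2. Evaluate the standard form: now -3*cos(4*u)/4.
Step 3. Substitute back u = t**2: now -3*cos(4*t**2)/4.
Answer: -3*cos(4*t**2)/4.


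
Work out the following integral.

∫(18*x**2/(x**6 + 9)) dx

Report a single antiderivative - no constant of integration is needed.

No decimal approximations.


Answer: 2*atan(x**3/3).


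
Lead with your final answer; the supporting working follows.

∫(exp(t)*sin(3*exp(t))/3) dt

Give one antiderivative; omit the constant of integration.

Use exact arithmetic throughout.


The answer is -cos(3*exp(t))/9.
Step 1. Substitute u = exp(t), turning ∫(exp(t)*sin(3*exp(t))/3) dt into ∫(sin(3*u)/3) du: now ∫(sin(3*u)/3) du.
Step 2. Evaluate the standard form: now -cos(3*u)/9.
Step 3. Substitute back u = exp(t): now -cos(3*exp(t))/9.
Answer: -cos(3*exp(t))/9.


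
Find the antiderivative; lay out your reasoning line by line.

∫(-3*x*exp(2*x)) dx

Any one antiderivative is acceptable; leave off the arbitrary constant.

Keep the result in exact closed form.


Step 1. Integrate ∫(-3*x*exp(2*x)) dx by parts with u = x, dv = (-3*exp(2*x)) dx, so v = -3*exp(2*x)/2: now -3*x*exp(2*x)/2 + ∫(3*exp(2*x)/2) dx.
Step 2. Evaluate the standard form: now -3*x*exp(2*x)/2 + 3*exp(2*x)/4.
Answer: -3*x*exp(2*x)/2 + 3*exp(2*x)/4.


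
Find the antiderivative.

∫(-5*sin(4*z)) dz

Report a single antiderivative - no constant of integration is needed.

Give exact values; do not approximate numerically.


Answer: 5*cos(4*z)/4.


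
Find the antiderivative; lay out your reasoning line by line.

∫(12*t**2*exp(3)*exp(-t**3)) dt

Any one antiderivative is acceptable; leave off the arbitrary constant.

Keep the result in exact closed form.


Step 1. Substitute u = t**3 - 3, turning ∫(12*t**2*exp(3)*exp(-t**3)) dt into ∫(4*exp(-u)) du: now ∫(4*exp(-u)) du.
Step 2. Evaluate the standard form: now -4*exp(-u).
Step 3. Substitute back u = t**3 - 3: now -4*exp(3 - t**3).
Answer: -4*exp(3 - t**3).


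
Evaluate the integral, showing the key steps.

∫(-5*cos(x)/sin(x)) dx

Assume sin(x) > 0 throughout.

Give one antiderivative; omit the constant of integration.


Step 1. Substitute u = sin(x), turning ∫(-5*cos(x)/sin(x)) dx into ∫(-5/u) du: now ∫(-5/u) du.
Step 2. Evaluate the standard form [assuming u > 0]: now -5*log(u).
Step 3. Substitute back u = sin(x): now -5*log(sin(x)).
Answer: -5*log(sin(x)).


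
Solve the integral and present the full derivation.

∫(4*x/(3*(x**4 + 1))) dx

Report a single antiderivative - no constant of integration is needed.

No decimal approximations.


Step 1. Substitute u = x**2, turning ∫(4*x/(3*(x**4 + 1))) dx into ∫(2/(3*(u**2 + 1))) du: now ∫(2/(3*(u**2 + 1))) du.
Step 2. Evaluate the standard form: now 2*atan(u)/3.
Step 3. Substitute back u = x**2: now 2*atan(x**2)/3.
Answer: 2*atan(x**2)/3.


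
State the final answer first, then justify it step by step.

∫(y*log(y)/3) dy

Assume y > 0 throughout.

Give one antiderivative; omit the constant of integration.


The answer is y**2*log(y)/6 - y**2/12.
Step 1. Integrate ∫(y*log(y)/3) dy by parts with u = log(y), dv = (y/3) dy, so v = y**2/6 [assuming y > 0]: now y**2*log(y)/6 + ∫(-y/6) dy.
Step 2. Evaluate the standard form: now y**2*log(y)/6 - y**2/12.
Answer: y**2*log(y)/6 - y**2/12.


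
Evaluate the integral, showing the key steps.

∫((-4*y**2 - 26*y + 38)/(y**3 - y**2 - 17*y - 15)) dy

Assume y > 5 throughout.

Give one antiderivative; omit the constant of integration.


Step 1. Decompose ∫((-4*y**2 - 26*y + 38)/(y**3 - y**2 - 17*y - 15)) dy by partial fractions, (-4*y**2 - 26*y + 38)/(y**3 - y**2 - 17*y - 15) = 5/(y + 3) - 5/(y + 1) - 4/(y - 5): now ∫(-4/(y - 5)) dy + ∫(-5/(y + 1)) dy + ∫(5/(y + 3)) dy.
Step 2. Evaluate the standard form [assuming y > -1]: now -5*log(y + 1) + ∫(-4/(y - 5)) dy + ∫(5/(y + 3)) dy.
Step 3. Evaluate the standard form [assuming y > 5]: now -4*log(y - 5) - 5*log(y + 1) + ∫(5/(y + 3)) dy.
Step 4. Evaluate the standard form [assuming y > -3]: now -4*log(y - 5) - 5*log(y + 1) + 5*log(y + 3).
Answer: -4*log(y - 5) - 5*log(y + 1) + 5*log(y + 3).


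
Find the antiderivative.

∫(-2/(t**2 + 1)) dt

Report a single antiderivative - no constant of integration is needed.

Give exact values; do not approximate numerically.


Answer: -2*atan(t).


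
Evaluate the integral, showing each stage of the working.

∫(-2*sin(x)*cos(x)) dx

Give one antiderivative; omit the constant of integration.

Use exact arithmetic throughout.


Step 1. Substitute u = sin(x), turning ∫(-2*sin(x)*cos(x)) dx into ∫(-2*u) du: now ∫(-2*u) du.
Step 2. Evaluate the standard form: now -u**2.
Step 3. Substitute back u = sin(x): now -sin(x)**2.
Answer: -sin(x)**2.


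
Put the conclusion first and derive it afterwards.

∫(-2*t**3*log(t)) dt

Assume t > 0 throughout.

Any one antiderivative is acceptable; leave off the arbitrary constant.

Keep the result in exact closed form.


The answer is -t**4*log(t)/2 + t**4/8.
Step 1. Integrate ∫(-2*t**3*log(t)) dt by parts with u = log(t), dv = (-2*t**3) dt, so v = -t**4/2 [assuming t > 0]: now -t**4*log(t)/2 + ∫(t**3/2) dt.
Step 2. Evaluate the standard form: now -t**4*log(t)/2 + t**4/8.
Answer: -t**4*log(t)/2 + t**4/8.


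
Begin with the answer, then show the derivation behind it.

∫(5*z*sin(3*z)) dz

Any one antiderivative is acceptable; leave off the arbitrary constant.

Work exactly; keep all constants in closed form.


The answer is -5*z*cos(3*z)/3 + 5*sin(3*z)/9.
Step 1. Integrate ∫(5*z*sin(3*z)) dz by parts with u = z, dv = (5*sin(3*z)) dz, so v = -5*cos(3*z)/3: now -5*z*cos(3*z)/3 + ∫(5*cos(3*z)/3) dz.
Step 2. Evaluate the standard form: now -5*z*cos(3*z)/3 + 5*sin(3*z)/9.
Answer: -5*z*cos(3*z)/3 + 5*sin(3*z)/9.


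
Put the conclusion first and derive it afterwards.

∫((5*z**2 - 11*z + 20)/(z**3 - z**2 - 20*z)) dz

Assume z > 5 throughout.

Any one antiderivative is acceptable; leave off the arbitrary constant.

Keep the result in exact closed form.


The answer is -log(z) + 2*log(z - 5) + 4*log(z + 4).
Step 1. Decompose ∫((5*z**2 - 11*z + 20)/(z**3 - z**2 - 20*z)) dz by partial fractions, (5*z**2 - 11*z + 20)/(z**3 - z**2 - 20*z) = 4/(z + 4) + 2/(z - 5) - 1/z: now ∫(-1/z) dz + ∫(2/(z - 5)) dz + ∫(4/(z + 4)) dz.
Step 2. Evaluate the standard form [assuming z > -4]: now 4*log(z + 4) + ∫(-1/z) dz + ∫(2/(z - 5)) dz.
Step 3. Evaluate the standard form [assuming z > 5]: now 2*log(z - 5) + 4*log(z + 4) + ∫(-1/z) dz.
Step 4. Evaluate the standard form [assuming z > 0]: now -log(z) + 2*log(z - 5) + 4*log(z + 4).
Answer: -log(z) + 2*log(z - 5) + 4*log(z + 4).


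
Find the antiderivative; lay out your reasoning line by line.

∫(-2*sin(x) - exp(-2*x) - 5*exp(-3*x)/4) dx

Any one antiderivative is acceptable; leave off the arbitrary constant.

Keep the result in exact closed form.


Step 1. Rewrite: now ∫(-5*exp(-3*x)/4) dx + ∫(-exp(-2*x)) dx + ∫(-2*sin(x)) dx.
Step 2. Evaluate the standard form: now ∫(-5*exp(-3*x)/4) dx + ∫(-2*sin(x)) dx + exp(-2*x)/2.
Step 3. Evaluate the standard form: now 2*cos(x) + ∫(-5*exp(-3*x)/4) dx + exp(-2*x)/2.
Step 4. Evaluate the standard form: now 2*cos(x) + exp(-2*x)/2 + 5*exp(-3*x)/12.
Answer: 2*cos(x) + exp(-2*x)/2 + 5*exp(-3*x)/12.


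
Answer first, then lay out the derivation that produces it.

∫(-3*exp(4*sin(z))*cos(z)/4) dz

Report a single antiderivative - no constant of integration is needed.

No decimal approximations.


The answer is -3*exp(4*sin(z))/16.
Step 1. Substitute u = sin(z), turning ∫(-3*exp(4*sin(z))*cos(z)/4) dz into ∫(-3*exp(4*u)/4) du: now ∫(-3*exp(4*u)/4) du.
Step 2. Evaluate the standard form: now -3*exp(4*u)/16.
Step 3. Substitute back u = sin(z): now -3*exp(4*sin(z))/16.
Answer: -3*exp(4*sin(z))/16.


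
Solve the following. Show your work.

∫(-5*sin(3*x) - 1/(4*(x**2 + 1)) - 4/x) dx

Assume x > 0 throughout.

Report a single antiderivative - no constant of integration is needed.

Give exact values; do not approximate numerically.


Step 1. Rewrite: now ∫(-4/x) dx + ∫(-1/(4*(x**2 + 1))) dx + ∫(-5*sin(3*x)) dx.
Step 2. Evaluate the standard form: now 5*cos(3*x)/3 + ∫(-4/x) dx + ∫(-1/(4*(x**2 + 1))) dx.
Step 3. Evaluate the standard form [assuming x > 0]: now -4*log(x) + 5*cos(3*x)/3 + ∫(-1/(4*(x**2 + 1))) dx.
Step 4. Evaluate the standard form: now -4*log(x) + 5*cos(3*x)/3 - atan(x)/4.
Answer: -4*log(x) + 5*cos(3*x)/3 - atan(x)/4.


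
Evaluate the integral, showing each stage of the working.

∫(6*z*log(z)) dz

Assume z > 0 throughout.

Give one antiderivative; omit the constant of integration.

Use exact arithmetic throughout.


Step 1. Integrate ∫(6*z*log(z)) dz by parts with u = log(z), dv = (6*z) dz, so v = 3*z**2 [assuming z > 0]: now 3*z**2*log(z) + ∫(-3*z) dz.
Step 2. Evaluate the standard form: now 3*z**2*log(z) - 3*z**2/2.
Answer: 3*z**2*log(z) - 3*z**2/2.


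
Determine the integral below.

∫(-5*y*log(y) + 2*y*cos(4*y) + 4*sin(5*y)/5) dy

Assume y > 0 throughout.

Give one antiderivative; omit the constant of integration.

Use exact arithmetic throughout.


Answer: -5*y**2*log(y)/2 + 5*y**2/4 + y*sin(4*y)/2 + cos(4*y)/8 - 4*cos(5*y)/25.


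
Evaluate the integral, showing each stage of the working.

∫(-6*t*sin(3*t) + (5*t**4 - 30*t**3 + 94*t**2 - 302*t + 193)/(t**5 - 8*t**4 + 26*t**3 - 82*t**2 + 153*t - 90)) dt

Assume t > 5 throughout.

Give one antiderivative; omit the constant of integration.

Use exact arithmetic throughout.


Step 1. Rewrite: now ∫(-6*t*sin(3*t)) dt + ∫((5*t**4 - 30*t**3 + 94*t**2 - 302*t + 193)/(t**5 - 8*t**4 + 26*t**3 - 82*t**2 + 153*t - 90)) dt.
Step 2. Integrate ∫(-6*t*sin(3*t)) dt by parts with u = t, dv = (-6*sin(3*t)) dt, so v = 2*cos(3*t): now 2*t*cos(3*t) + ∫((5*t**4 - 30*t**3 + 94*t**2 - 302*t + 193)/(t**5 - 8*t**4 + 26*t**3 - 82*t**2 + 153*t - 90)) dt + ∫(-2*cos(3*t)) dt.
Step 3. Evaluate the standard form: now 2*t*cos(3*t) - 2*sin(3*t)/3 + ∫((5*t**4 - 30*t**3 + 94*t**2 - 302*t + 193)/(t**5 - 8*t**4 + 26*t**3 - 82*t**2 + 153*t - 90)) dt.
Step 4. Decompose ∫((5*t**4 - 30*t**3 + 94*t**2 - 302*t + 193)/(t**5 - 8*t**4 + 26*t**3 - 82*t**2 + 153*t - 90)) dt by partial fractions, (5*t**4 - 30*t**3 + 94*t**2 - 302*t + 193)/(t**5 - 8*t**4 + 26*t**3 - 82*t**2 + 153*t - 90) = -4/(t**2 + 9) - 1/(t - 1) + 5/(t - 2) + 1/(t - 5): now 2*t*cos(3*t) - 2*sin(3*t)/3 + ∫(1/(t - 5)) dt + ∫(5/(t - 2)) dt + ∫(-1/(t - 1)) dt + ∫(-4/(t**2 + 9)) dt.
Step 5. Evaluate the standard form [assuming t > 2]: now 2*t*cos(3*t) + 5*log(t - 2) - 2*sin(3*t)/3 + ∫(1/(t - 5)) dt + ∫(-1/(t - 1)) dt + ∫(-4/(t**2 + 9)) dt.
Step 6. Evaluate the standard form [assuming t > 5]: now 2*t*cos(3*t) + log(t - 5) + 5*log(t - 2) - 2*sin(3*t)/3 + ∫(-1/(t - 1)) dt + ∫(-4/(t**2 + 9)) dt.
Step 7. Evaluate the standard form [assuming t > 1]: now 2*t*cos(3*t) + log(t - 5) + 5*log(t - 2) - log(t - 1) - 2*sin(3*t)/3 + ∫(-4/(t**2 + 9)) dt.
Step 8. Evaluate the standard form: now 2*t*cos(3*t) + log(t - 5) + 5*log(t - 2) - log(t - 1) - 2*sin(3*t)/3 - 4*atan(t/3)/3.
Answer: 2*t*cos(3*t) + log(t - 5) + 5*log(t - 2) - log(t - 1) - 2*sin(3*t)/3 - 4*atan(t/3)/3.


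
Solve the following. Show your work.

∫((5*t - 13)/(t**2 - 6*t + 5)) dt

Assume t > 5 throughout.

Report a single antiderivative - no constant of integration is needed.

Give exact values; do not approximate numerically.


Step 1. Decompose ∫((5*t - 13)/(t**2 - 6*t + 5)) dt by partial fractions, (5*t - 13)/(t**2 - 6*t + 5) = 2/(t - 1) + 3/(t - 5): now ∫(3/(t - 5)) dt + ∫(2/(t - 1)) dt.
Step 2. Evaluate the standard form [assuming t > 5]: now 3*log(t - 5) + ∫(2/(t - 1)) dt.
Step 3. Evaluate the standard form [assuming t > 1]: now 3*log(t - 5) + 2*log(t - 1).
Answer: 3*log(t - 5) + 2*log(t - 1).


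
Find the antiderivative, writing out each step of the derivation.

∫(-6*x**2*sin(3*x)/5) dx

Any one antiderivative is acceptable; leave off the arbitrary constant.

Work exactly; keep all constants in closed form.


Step 1. Integrate ∫(-6*x**2*sin(3*x)/5) dx by parts with u = x**2, dv = (-6*sin(3*x)/5) dx, so v = 2*cos(3*x)/5: now 2*x**2*cos(3*x)/5 + ∫(-4*x*cos(3*x)/5) dx.
Step 2. Integrate ∫(-4*x*cos(3*x)/5) dx by parts with u = x, dv = (-4*cos(3*x)/5) dx, so v = -4*sin(3*x)/15: now 2*x**2*cos(3*x)/5 - 4*x*sin(3*x)/15 + ∫(4*sin(3*x)/15) dx.
Step 3. Evaluate the standard form: now 2*x**2*cos(3*x)/5 - 4*x*sin(3*x)/15 - 4*cos(3*x)/45.
Answer: 2*x**2*cos(3*x)/5 - 4*x*sin(3*x)/15 - 4*cos(3*x)/45.


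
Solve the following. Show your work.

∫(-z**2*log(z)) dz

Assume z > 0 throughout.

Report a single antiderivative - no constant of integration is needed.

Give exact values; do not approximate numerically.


Step 1. Integrate ∫(-z**2*log(z)) dz by parts with u = log(z), dv = (-z**2) dz, so v = -z**3/3 [assuming z > 0]: now -z**3*log(z)/3 + ∫(z**2/3) dz.
Step 2. Evaluate the standard form: now -z**3*log(z)/3 + z**3/9.
Answer: -z**3*log(z)/3 + z**3/9.


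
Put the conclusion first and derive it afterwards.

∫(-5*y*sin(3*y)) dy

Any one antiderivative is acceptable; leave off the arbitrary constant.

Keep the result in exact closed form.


The answer is 5*y*cos(3*y)/3 - 5*sin(3*y)/9.
Step 1. Integrate ∫(-5*y*sin(3*y)) dy by parts with u = y, dv = (-5*sin(3*y)) dy, so v = 5*cos(3*y)/3: now 5*y*cos(3*y)/3 + ∫(-5*cos(3*y)/3) dy.
Step 2. Evaluate the standard form: now 5*y*cos(3*y)/3 - 5*sin(3*y)/9.
Answer: 5*y*cos(3*y)/3 - 5*sin(3*y)/9.


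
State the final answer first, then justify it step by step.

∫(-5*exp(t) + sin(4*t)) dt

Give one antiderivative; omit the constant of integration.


The answer is -5*exp(t) - cos(4*t)/4.
Step 1. Rewrite: now ∫(-5*exp(t)) dt + ∫(sin(4*t)) dt.
Step 2. Evaluate the standard form: now -5*exp(t) + ∫(sin(4*t)) dt.
Step 3. Evaluate the standard form: now -5*exp(t) - cos(4*t)/4.
Answer: -5*exp(t) - cos(4*t)/4.


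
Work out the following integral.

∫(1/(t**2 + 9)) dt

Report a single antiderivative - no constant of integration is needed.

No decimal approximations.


Answer: atan(t/3)/3.


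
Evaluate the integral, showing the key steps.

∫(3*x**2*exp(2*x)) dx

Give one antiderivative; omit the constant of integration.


Step 1. Integrate ∫(3*x**2*exp(2*x)) dx by parts with u = x**2, dv = (3*exp(2*x)) dx, so v = 3*exp(2*x)/2: now 3*x**2*exp(2*x)/2 + ∫(-3*x*exp(2*x)) dx.
Step 2. Integrate ∫(-3*x*exp(2*x)) dx by parts with u = x, dv = (-3*exp(2*x)) dx, so v = -3*exp(2*x)/2: now 3*x**2*exp(2*x)/2 - 3*x*exp(2*x)/2 + ∫(3*exp(2*x)/2) dx.
Step 3. Evaluate the standard form: now 3*x**2*exp(2*x)/2 - 3*x*exp(2*x)/2 + 3*exp(2*x)/4.
Answer: 3*x**2*exp(2*x)/2 - 3*x*exp(2*x)/2 + 3*exp(2*x)/4.


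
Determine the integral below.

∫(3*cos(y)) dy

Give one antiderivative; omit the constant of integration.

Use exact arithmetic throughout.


Answer: 3*sin(y).


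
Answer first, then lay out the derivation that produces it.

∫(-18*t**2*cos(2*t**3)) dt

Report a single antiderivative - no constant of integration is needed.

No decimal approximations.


The answer is -3*sin(2*t**3).
Step 1. Substitute u = t**3, turning ∫(-18*t**2*cos(2*t**3)) dt into ∫(-6*cos(2*u)) du: now ∫(-6*cos(2*u)) du.
Step 2. Evaluate the standard form: now -3*sin(2*u).
Step 3. Substitute back u = t**3: now -3*sin(2*t**3).
Answer: -3*sin(2*t**3).


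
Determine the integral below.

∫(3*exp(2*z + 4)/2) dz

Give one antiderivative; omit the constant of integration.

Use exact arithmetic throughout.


Answer: 3*exp(2*z + 4)/4.


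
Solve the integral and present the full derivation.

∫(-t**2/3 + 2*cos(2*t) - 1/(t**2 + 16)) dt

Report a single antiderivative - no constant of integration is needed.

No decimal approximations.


Step 1. Rewrite: now ∫(-t**2/3) dt + ∫(-1/(t**2 + 16)) dt + ∫(2*cos(2*t)) dt.
Step 2. Evaluate the standard form: now -atan(t/4)/4 + ∫(-t**2/3) dt + ∫(2*cos(2*t)) dt.
Step 3. Evaluate the standard form: now sin(2*t) - atan(t/4)/4 + ∫(-t**2/3) dt.
Step 4. Evaluate the standard form: now -t**3/9 + sin(2*t) - atan(t/4)/4.
Answer: -t**3/9 + sin(2*t) - atan(t/4)/4.


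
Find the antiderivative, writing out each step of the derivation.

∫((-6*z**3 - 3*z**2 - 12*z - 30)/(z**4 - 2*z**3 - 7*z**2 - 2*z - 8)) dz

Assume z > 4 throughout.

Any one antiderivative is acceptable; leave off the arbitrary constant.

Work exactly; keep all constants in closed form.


Step 1. Decompose ∫((-6*z**3 - 3*z**2 - 12*z - 30)/(z**4 - 2*z**3 - 7*z**2 - 2*z - 8)) dz by partial fractions, (-6*z**3 - 3*z**2 - 12*z - 30)/(z**4 - 2*z**3 - 7*z**2 - 2*z - 8) = 3/(z**2 + 1) - 1/(z + 2) - 5/(z - 4): now ∫(-5/(z - 4)) dz + ∫(-1/(z + 2)) dz + ∫(3/(z**2 + 1)) dz.
Step 2. Evaluate the standard form [assuming z > -2]: now -log(z + 2) + ∫(-5/(z - 4)) dz + ∫(3/(z**2 + 1)) dz.
Step 3. Evaluate the standard form [assuming z > 4]: now -5*log(z - 4) - log(z + 2) + ∫(3/(z**2 + 1)) dz.
Step 4. Evaluate the standard form: now -5*log(z - 4) - log(z + 2) + 3*atan(z).
Answer: -5*log(z - 4) - log(z + 2) + 3*atan(z).


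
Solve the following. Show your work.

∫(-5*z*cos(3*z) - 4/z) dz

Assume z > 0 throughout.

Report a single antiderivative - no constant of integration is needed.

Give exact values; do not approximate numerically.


Step 1. Rewrite: now ∫(-4/z) dz + ∫(-5*z*cos(3*z)) dz.
Step 2. Integrate ∫(-5*z*cos(3*z)) dz by parts with u = z, dv = (-5*cos(3*z)) dz, so v = -5*sin(3*z)/3: now -5*z*sin(3*z)/3 + ∫(-4/z) dz + ∫(5*sin(3*z)/3) dz.
Step 3. Evaluate the standard form: now -5*z*sin(3*z)/3 - 5*cos(3*z)/9 + ∫(-4/z) dz.
Step 4. Evaluate the standard form [assuming z > 0]: now -5*z*sin(3*z)/3 - 4*log(z) - 5*cos(3*z)/9.
Answer: -5*z*sin(3*z)/3 - 4*log(z) - 5*cos(3*z)/9.


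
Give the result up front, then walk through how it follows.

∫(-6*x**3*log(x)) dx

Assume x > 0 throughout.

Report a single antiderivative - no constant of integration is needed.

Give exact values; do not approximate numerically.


The answer is -3*x**4*log(x)/2 + 3*x**4/8.
Step 1. Integrate ∫(-6*x**3*log(x)) dx by parts with u = log(x), dv = (-6*x**3) dx, so v = -3*x**4/2 [assuming x > 0]: now -3*x**4*log(x)/2 + ∫(3*x**3/2) dx.
Step 2. Evaluate the standard form: now -3*x**4*log(x)/2 + 3*x**4/8.
Answer: -3*x**4*log(x)/2 + 3*x**4/8.


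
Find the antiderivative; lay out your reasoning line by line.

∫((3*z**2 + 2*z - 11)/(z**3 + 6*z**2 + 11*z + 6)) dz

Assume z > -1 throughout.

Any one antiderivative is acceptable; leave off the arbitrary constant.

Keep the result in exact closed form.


Step 1. Decompose ∫((3*z**2 + 2*z - 11)/(z**3 + 6*z**2 + 11*z + 6)) dz by partial fractions, (3*z**2 + 2*z - 11)/(z**3 + 6*z**2 + 11*z + 6) = 5/(z + 3) + 3/(z + 2) - 5/(z + 1): now ∫(-5/(z + 1)) dz + ∫(3/(z + 2)) dz + ∫(5/(z + 3)) dz.
Step 2. Evaluate the standard form [assuming z > -1]: now -5*log(z + 1) + ∫(3/(z + 2)) dz + ∫(5/(z + 3)) dz.
Step 3. Evaluate the standard form [assuming z > -2]: now -5*log(z + 1) + 3*log(z + 2) + ∫(5/(z + 3)) dz.
Step 4. Evaluate the standard form [assuming z > -3]: now -5*log(z + 1) + 3*log(z + 2) + 5*log(z + 3).
Answer: -5*log(z + 1) + 3*log(z + 2) + 5*log(z + 3).


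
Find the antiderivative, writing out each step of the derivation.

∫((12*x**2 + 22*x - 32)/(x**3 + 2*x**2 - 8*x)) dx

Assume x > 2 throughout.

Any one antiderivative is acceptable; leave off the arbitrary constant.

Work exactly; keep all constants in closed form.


Step 1. Decompose ∫((12*x**2 + 22*x - 32)/(x**3 + 2*x**2 - 8*x)) dx by partial fractions, (12*x**2 + 22*x - 32)/(x**3 + 2*x**2 - 8*x) = 3/(x + 4) + 5/(x - 2) + 4/x: now ∫(4/x) dx + ∫(5/(x - 2)) dx + ∫(3/(x + 4)) dx.
Step 2. Evaluate the standard form [assuming x > 0]: now 4*log(x) + ∫(5/(x - 2)) dx + ∫(3/(x + 4)) dx.
Step 3. Evaluate the standard form [assuming x > 2]: now 4*log(x) + 5*log(x - 2) + ∫(3/(x + 4)) dx.
Step 4. Evaluate the standard form [assuming x > -4]: now 4*log(x) + 5*log(x - 2) + 3*log(x + 4).
Answer: 4*log(x) + 5*log(x - 2) + 3*log(x + 4).


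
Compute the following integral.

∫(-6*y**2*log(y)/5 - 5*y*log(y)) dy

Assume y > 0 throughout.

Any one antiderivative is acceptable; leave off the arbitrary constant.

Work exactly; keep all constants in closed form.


Answer: -2*y**3*log(y)/5 + 2*y**3/15 - 5*y**2*log(y)/2 + 5*y**2/4.


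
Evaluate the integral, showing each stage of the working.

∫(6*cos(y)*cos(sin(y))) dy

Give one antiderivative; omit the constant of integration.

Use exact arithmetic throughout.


Step 1. Substitute u = sin(y), turning ∫(6*cos(y)*cos(sin(y))) dy into ∫(6*cos(u)) du: now ∫(6*cos(u)) du.
Step 2. Evaluate the standard form: now 6*sin(u).
Step 3. Substitute back u = sin(y): now 6*sin(sin(y)).
Answer: 6*sin(sin(y)).


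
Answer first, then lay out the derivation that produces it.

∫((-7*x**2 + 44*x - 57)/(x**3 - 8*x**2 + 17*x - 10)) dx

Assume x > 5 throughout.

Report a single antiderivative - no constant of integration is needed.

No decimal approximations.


The answer is -log(x - 5) - log(x - 2) - 5*log(x - 1).
Step 1. Decompose ∫((-7*x**2 + 44*x - 57)/(x**3 - 8*x**2 + 17*x - 10)) dx by partial fractions, (-7*x**2 + 44*x - 57)/(x**3 - 8*x**2 + 17*x - 10) = -5/(x - 1) - 1/(x - 2) - 1/(x - 5): now ∫(-1/(x - 5)) dx + ∫(-1/(x - 2)) dx + ∫(-5/(x - 1)) dx.
Step 2. Evaluate the standard form [assuming x > 5]: now -log(x - 5) + ∫(-1/(x - 2)) dx + ∫(-5/(x - 1)) dx.
Step 3. Evaluate the standard form [assuming x > 1]: now -log(x - 5) - 5*log(x - 1) + ∫(-1/(x - 2)) dx.
Step 4. Evaluate the standard form [assuming x > 2]: now -log(x - 5) - log(x - 2) - 5*log(x - 1).
Answer: -log(x - 5) - log(x - 2) - 5*log(x - 1).
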